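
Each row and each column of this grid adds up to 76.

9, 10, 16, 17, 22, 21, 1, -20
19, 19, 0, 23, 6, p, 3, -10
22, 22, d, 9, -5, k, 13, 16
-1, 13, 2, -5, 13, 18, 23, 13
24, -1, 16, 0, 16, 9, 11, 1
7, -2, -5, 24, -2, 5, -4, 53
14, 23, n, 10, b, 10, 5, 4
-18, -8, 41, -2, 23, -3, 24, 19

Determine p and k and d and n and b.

p = 16, k = 0, d = -1, n = 7, b = 3

Row 2: 19 + 19 + 0 + 23 + 6 + 3 − 10 = 60, so its missing entry is 76 − 60 = 16.
Column 5: 22 + 6 − 5 + 13 + 16 − 2 + 23 = 73, so its missing entry is 76 − 73 = 3.
Row 7: 14 + 23 + 10 + 3 + 10 + 5 + 4 = 69, so its missing entry is 76 − 69 = 7.
Column 3: 16 + 0 + 2 + 16 − 5 + 7 + 41 = 77, so its missing entry is 76 − 77 = -1.
Row 3: 22 + 22 − 1 + 9 − 5 + 13 + 16 = 76, so its missing entry is 76 − 76 = 0.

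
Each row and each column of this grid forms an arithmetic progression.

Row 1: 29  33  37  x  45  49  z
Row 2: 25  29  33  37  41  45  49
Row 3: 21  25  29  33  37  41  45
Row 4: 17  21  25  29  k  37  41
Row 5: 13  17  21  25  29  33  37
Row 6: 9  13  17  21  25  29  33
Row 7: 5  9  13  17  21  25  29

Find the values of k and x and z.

Along each row the entries change by 4 per step; down each column they change by -4.
Row 4: from 17 at column 1, stepping by 4 to column 5 gives 33.
Row 1: from 29 at column 1, stepping by 4 to column 4 gives 41.
Row 1: from 29 at column 1, stepping by 4 to column 7 gives 53.

k = 33, x = 41, z = 53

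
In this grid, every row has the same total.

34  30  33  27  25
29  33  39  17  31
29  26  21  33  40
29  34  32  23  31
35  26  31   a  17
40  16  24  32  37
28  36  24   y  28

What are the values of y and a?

y = 33, a = 40

Row 3 sums to 149 and so does row 6; that's the common total.
In row 7 the known cells total 116, leaving 149 − 116 = 33.
In row 5 the known cells total 109, leaving 149 − 109 = 40.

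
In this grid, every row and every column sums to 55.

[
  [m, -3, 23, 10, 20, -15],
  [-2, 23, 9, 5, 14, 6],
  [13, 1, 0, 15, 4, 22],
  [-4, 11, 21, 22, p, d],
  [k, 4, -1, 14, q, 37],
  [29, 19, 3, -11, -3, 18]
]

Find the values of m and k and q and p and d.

The known cells in row 1 total 35, leaving 55 − 35 = 20 for the blank.
The known cells in column 1 total 56, leaving 55 − 56 = -1 for the blank.
The known cells in row 5 total 53, leaving 55 − 53 = 2 for the blank.
The known cells in column 5 total 37, leaving 55 − 37 = 18 for the blank.
The known cells in row 4 total 68, leaving 55 − 68 = -13 for the blank.

m = 20, k = -1, q = 2, p = 18, d = -13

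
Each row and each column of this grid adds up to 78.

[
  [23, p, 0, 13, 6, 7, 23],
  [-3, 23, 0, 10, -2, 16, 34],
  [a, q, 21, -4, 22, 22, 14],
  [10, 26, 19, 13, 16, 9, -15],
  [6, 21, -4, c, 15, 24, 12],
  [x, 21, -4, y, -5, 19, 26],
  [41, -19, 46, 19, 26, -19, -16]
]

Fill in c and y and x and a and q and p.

Row 1: 23 + 0 + 13 + 6 + 7 + 23 = 72, so its missing entry is 78 − 72 = 6.
Column 2: 6 + 23 + 26 + 21 + 21 − 19 = 78, so its missing entry is 78 − 78 = 0.
Row 5: 6 + 21 − 4 + 15 + 24 + 12 = 74, so its missing entry is 78 − 74 = 4.
Row 3: 0 + 21 − 4 + 22 + 22 + 14 = 75, so its missing entry is 78 − 75 = 3.
Column 1: 23 − 3 + 3 + 10 + 6 + 41 = 80, so its missing entry is 78 − 80 = -2.
Row 6: -2 + 21 − 4 − 5 + 19 + 26 = 55, so its missing entry is 78 − 55 = 23.

c = 4, y = 23, x = -2, a = 3, q = 0, p = 6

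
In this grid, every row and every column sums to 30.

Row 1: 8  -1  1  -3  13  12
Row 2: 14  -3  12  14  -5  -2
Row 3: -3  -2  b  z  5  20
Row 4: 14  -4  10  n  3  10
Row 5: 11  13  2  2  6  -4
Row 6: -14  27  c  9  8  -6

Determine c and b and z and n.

c = 6, b = -1, z = 11, n = -3

Row 4 has 14 − 4 + 10 + 3 + 10 = 33; the blank must be 30 − 33 = -3.
Column 4 has -3 + 14 − 3 + 2 + 9 = 19; the blank must be 30 − 19 = 11.
Row 3 has -3 − 2 + 11 + 5 + 20 = 31; the blank must be 30 − 31 = -1.
Row 6 has -14 + 27 + 9 + 8 − 6 = 24; the blank must be 30 − 24 = 6.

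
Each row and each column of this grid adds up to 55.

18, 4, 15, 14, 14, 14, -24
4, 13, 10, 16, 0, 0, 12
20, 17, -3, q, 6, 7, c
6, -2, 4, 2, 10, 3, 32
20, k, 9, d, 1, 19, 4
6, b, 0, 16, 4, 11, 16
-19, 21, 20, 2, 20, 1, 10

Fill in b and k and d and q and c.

The known cells in row 6 total 53, leaving 55 − 53 = 2 for the blank.
The known cells in column 7 total 50, leaving 55 − 50 = 5 for the blank.
The known cells in row 3 total 52, leaving 55 − 52 = 3 for the blank.
The known cells in column 4 total 53, leaving 55 − 53 = 2 for the blank.
The known cells in row 5 total 55, leaving 55 − 55 = 0 for the blank.

b = 2, k = 0, d = 2, q = 3, c = 5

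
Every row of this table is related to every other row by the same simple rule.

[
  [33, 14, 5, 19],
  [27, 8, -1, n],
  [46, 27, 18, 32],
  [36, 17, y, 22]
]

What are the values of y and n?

The difference between any two rows is the same in every column — this is an addition table with the headers hidden.
Row 4 minus row 1 is 17 − 14 = 3, so its entry in column 3 is 5 + 3 = 8.
Row 2 minus row 1 is 8 − 14 = -6, so its entry in column 4 is 19 + (-6) = 13.

y = 8, n = 13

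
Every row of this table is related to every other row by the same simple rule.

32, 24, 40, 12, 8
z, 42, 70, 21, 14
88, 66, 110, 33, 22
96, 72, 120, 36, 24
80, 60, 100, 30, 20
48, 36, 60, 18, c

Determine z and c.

Each row is a constant multiple of every other row — this is a multiplication table with the headers hidden.
Row 2 is 42/24 = 7/4 times row 1, so its entry in column 1 is 32 × 7/4 = 56.
Row 6 is 36/24 = 3/2 times row 1, so its entry in column 5 is 8 × 3/2 = 12.

z = 56, c = 12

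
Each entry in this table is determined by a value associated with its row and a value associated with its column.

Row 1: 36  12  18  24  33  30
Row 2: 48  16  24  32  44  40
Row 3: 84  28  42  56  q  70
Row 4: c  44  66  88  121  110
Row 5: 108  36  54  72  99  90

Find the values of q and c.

Each row is a constant multiple of every other row — this is a multiplication table with the headers hidden.
Row 3 is 70/30 = 7/3 times row 1, so its entry in column 5 is 33 × 7/3 = 77.
Row 4 is 110/30 = 11/3 times row 1, so its entry in column 1 is 36 × 11/3 = 132.

q = 77, c = 132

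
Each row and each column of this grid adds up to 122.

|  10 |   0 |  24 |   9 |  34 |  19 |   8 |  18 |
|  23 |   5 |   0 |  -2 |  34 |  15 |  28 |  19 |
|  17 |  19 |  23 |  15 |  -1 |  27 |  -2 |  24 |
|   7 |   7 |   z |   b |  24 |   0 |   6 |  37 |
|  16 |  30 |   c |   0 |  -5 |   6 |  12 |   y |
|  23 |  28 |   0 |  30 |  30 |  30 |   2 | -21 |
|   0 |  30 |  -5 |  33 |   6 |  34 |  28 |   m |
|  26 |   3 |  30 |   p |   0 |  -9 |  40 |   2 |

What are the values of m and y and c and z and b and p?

Row 8: 26 + 3 + 30 + 0 − 9 + 40 + 2 = 92, so its missing entry is 122 − 92 = 30.
Row 7: 0 + 30 − 5 + 33 + 6 + 34 + 28 = 126, so its missing entry is 122 − 126 = -4.
Column 4: 9 − 2 + 15 + 0 + 30 + 33 + 30 = 115, so its missing entry is 122 − 115 = 7.
Row 4: 7 + 7 + 7 + 24 + 0 + 6 + 37 = 88, so its missing entry is 122 − 88 = 34.
Column 3: 24 + 0 + 23 + 34 + 0 − 5 + 30 = 106, so its missing entry is 122 − 106 = 16.
Row 5: 16 + 30 + 16 + 0 − 5 + 6 + 12 = 75, so its missing entry is 122 − 75 = 47.

m = -4, y = 47, c = 16, z = 34, b = 7, p = 30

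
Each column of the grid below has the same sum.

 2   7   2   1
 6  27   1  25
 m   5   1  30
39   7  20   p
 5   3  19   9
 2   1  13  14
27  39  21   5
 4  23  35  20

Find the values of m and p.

The complete columns each total 112.
Column 1 is missing 112 − 85 = 27 (since 2 + 6 + 39 + 5 + 2 + 27 + 4 = 85).
Column 4 is missing 112 − 104 = 8 (since 1 + 25 + 30 + 9 + 14 + 5 + 20 = 104).

m = 27, p = 8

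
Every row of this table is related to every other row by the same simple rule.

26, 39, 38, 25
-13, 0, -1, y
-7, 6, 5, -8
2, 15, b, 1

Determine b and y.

b = 14, y = -14

The difference between any two rows is the same in every column — this is an addition table with the headers hidden.
Row 4 minus row 1 is 15 − 39 = -24, so its entry in column 3 is 38 + (-24) = 14.
Row 2 minus row 1 is 0 − 39 = -39, so its entry in column 4 is 25 + (-39) = -14.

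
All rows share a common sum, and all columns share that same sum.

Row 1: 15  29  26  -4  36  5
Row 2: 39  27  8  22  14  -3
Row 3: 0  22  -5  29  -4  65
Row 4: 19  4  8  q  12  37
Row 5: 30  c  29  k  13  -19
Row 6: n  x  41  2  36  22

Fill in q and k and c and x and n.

q = 27, k = 31, c = 23, x = 2, n = 4

Rows 1 and 2 both sum to 107, so that's the common total.
Row 4: 19 + 4 + 8 + 12 + 37 = 80, so its missing entry is 107 − 80 = 27.
Column 4: -4 + 22 + 29 + 27 + 2 = 76, so its missing entry is 107 − 76 = 31.
Column 1: 15 + 39 + 0 + 19 + 30 = 103, so its missing entry is 107 − 103 = 4.
Row 6: 4 + 41 + 2 + 36 + 22 = 105, so its missing entry is 107 − 105 = 2.
Row 5: 30 + 29 + 31 + 13 − 19 = 84, so its missing entry is 107 − 84 = 23.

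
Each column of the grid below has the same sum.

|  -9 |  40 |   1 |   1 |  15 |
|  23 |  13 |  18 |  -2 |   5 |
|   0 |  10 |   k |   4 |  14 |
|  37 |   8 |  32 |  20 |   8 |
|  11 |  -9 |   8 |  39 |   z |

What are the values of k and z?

k = 3, z = 20

Columns 1 and 2 both add up to 62, so every column sums to 62.
Column 3: 1 + 18 + 32 + 8 = 59, so the missing entry is 62 − 59 = 3.
Column 5: 15 + 5 + 14 + 8 = 42, so the missing entry is 62 − 42 = 20.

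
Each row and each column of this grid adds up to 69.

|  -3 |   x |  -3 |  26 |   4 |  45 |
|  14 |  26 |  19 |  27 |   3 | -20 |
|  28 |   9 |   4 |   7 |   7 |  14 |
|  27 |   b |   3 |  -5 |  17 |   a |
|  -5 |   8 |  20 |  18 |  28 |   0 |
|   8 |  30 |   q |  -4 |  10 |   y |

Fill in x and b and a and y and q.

Row 1: -3 − 3 + 26 + 4 + 45 = 69, so its missing entry is 69 − 69 = 0.
Column 2: 0 + 26 + 9 + 8 + 30 = 73, so its missing entry is 69 − 73 = -4.
Row 4: 27 − 4 + 3 − 5 + 17 = 38, so its missing entry is 69 − 38 = 31.
Column 6: 45 − 20 + 14 + 31 + 0 = 70, so its missing entry is 69 − 70 = -1.
Row 6: 8 + 30 − 4 + 10 − 1 = 43, so its missing entry is 69 − 43 = 26.

x = 0, b = -4, a = 31, y = -1, q = 26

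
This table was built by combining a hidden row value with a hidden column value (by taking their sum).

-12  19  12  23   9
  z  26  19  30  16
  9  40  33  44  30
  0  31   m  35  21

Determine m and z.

m = 24, z = -5

The difference between any two rows is the same in every column — this is an addition table with the headers hidden.
Row 4 minus row 1 is 21 − 9 = 12, so its entry in column 3 is 12 + 12 = 24.
Row 2 minus row 1 is 16 − 9 = 7, so its entry in column 1 is -12 + 7 = -5.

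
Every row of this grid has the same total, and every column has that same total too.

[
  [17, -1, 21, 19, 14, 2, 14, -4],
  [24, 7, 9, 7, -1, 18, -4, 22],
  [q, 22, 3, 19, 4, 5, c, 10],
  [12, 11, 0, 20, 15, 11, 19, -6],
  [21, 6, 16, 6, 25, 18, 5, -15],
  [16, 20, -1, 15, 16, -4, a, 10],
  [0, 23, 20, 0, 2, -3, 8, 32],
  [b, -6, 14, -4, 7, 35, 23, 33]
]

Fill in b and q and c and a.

b = -20, q = 12, c = 7, a = 10

Rows 1 and 2 both sum to 82, so that's the common total.
The known cells in row 8 total 102, leaving 82 − 102 = -20 for the blank.
The known cells in column 1 total 70, leaving 82 − 70 = 12 for the blank.
The known cells in row 6 total 72, leaving 82 − 72 = 10 for the blank.
The known cells in row 3 total 75, leaving 82 − 75 = 7 for the blank.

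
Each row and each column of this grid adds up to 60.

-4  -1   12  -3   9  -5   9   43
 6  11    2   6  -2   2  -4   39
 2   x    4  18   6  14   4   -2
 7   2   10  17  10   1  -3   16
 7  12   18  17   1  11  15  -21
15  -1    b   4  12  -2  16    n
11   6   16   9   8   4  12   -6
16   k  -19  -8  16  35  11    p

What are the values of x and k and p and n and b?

x = 14, k = 17, p = -8, n = -1, b = 17

Row 3 has 2 + 4 + 18 + 6 + 14 + 4 − 2 = 46; the blank must be 60 − 46 = 14.
Column 2 has -1 + 11 + 14 + 2 + 12 − 1 + 6 = 43; the blank must be 60 − 43 = 17.
Row 8 has 16 + 17 − 19 − 8 + 16 + 35 + 11 = 68; the blank must be 60 − 68 = -8.
Column 8 has 43 + 39 − 2 + 16 − 21 − 6 − 8 = 61; the blank must be 60 − 61 = -1.
Row 6 has 15 − 1 + 4 + 12 − 2 + 16 − 1 = 43; the blank must be 60 − 43 = 17.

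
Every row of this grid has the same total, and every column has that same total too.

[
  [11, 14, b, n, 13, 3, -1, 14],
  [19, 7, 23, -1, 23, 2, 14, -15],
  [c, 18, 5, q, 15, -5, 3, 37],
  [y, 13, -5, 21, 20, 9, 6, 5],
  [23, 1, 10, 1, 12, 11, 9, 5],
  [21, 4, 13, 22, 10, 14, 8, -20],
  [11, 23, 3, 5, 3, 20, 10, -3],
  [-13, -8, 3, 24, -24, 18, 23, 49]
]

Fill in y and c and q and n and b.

Rows 2 and 5 both sum to 72, so that's the common total.
Row 4: 13 − 5 + 21 + 20 + 9 + 6 + 5 = 69, so its missing entry is 72 − 69 = 3.
Column 1: 11 + 19 + 3 + 23 + 21 + 11 − 13 = 75, so its missing entry is 72 − 75 = -3.
Row 3: -3 + 18 + 5 + 15 − 5 + 3 + 37 = 70, so its missing entry is 72 − 70 = 2.
Column 4: -1 + 2 + 21 + 1 + 22 + 5 + 24 = 74, so its missing entry is 72 − 74 = -2.
Row 1: 11 + 14 − 2 + 13 + 3 − 1 + 14 = 52, so its missing entry is 72 − 52 = 20.

y = 3, c = -3, q = 2, n = -2, b = 20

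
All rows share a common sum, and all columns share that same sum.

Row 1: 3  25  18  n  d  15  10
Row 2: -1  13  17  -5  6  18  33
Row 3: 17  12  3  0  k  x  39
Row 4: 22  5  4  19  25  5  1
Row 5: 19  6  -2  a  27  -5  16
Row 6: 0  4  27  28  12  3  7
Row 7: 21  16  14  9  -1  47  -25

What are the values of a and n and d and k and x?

a = 20, n = 10, d = 0, k = 12, x = -2

Rows 2 and 4 both sum to 81, so that's the common total.
The known cells in row 5 total 61, leaving 81 − 61 = 20 for the blank.
The known cells in column 4 total 71, leaving 81 − 71 = 10 for the blank.
The known cells in row 1 total 81, leaving 81 − 81 = 0 for the blank.
The known cells in column 5 total 69, leaving 81 − 69 = 12 for the blank.
The known cells in row 3 total 83, leaving 81 − 83 = -2 for the blank.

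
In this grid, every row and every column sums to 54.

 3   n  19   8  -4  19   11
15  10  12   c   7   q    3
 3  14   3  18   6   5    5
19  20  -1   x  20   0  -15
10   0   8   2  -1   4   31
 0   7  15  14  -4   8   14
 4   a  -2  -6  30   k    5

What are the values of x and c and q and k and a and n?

The known cells in row 1 total 56, leaving 54 − 56 = -2 for the blank.
The known cells in column 2 total 49, leaving 54 − 49 = 5 for the blank.
The known cells in row 7 total 36, leaving 54 − 36 = 18 for the blank.
The known cells in column 6 total 54, leaving 54 − 54 = 0 for the blank.
The known cells in row 4 total 43, leaving 54 − 43 = 11 for the blank.
The known cells in row 2 total 47, leaving 54 − 47 = 7 for the blank.

x = 11, c = 7, q = 0, k = 18, a = 5, n = -2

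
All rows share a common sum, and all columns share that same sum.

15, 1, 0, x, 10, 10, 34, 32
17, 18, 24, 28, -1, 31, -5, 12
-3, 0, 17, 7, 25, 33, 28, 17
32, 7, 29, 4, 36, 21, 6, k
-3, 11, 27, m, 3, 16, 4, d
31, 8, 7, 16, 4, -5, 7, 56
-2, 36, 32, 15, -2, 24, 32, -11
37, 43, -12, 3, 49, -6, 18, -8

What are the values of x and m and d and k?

x = 22, m = 29, d = 37, k = -11

Rows 2 and 3 both sum to 124, so that's the common total.
The known cells in row 4 total 135, leaving 124 − 135 = -11 for the blank.
The known cells in row 1 total 102, leaving 124 − 102 = 22 for the blank.
The known cells in column 8 total 87, leaving 124 − 87 = 37 for the blank.
The known cells in row 5 total 95, leaving 124 − 95 = 29 for the blank.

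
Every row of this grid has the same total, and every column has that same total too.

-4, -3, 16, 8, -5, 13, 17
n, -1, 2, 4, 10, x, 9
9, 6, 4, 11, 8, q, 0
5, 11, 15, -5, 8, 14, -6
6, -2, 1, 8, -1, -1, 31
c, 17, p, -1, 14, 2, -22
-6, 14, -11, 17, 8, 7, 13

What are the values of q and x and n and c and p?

Rows 1 and 4 both sum to 42, so that's the common total.
The known cells in row 3 total 38, leaving 42 − 38 = 4 for the blank.
The known cells in column 6 total 39, leaving 42 − 39 = 3 for the blank.
The known cells in row 2 total 27, leaving 42 − 27 = 15 for the blank.
The known cells in column 1 total 25, leaving 42 − 25 = 17 for the blank.
The known cells in row 6 total 27, leaving 42 − 27 = 15 for the blank.

q = 4, x = 3, n = 15, c = 17, p = 15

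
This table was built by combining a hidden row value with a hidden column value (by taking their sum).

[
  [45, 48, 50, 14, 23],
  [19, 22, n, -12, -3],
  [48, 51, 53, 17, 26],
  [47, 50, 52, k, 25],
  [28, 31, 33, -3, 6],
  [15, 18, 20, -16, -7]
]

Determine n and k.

n = 24, k = 16

The difference between any two rows is the same in every column — this is an addition table with the headers hidden.
Row 2 minus row 1 is -3 − 23 = -26, so its entry in column 3 is 50 + (-26) = 24.
Row 4 minus row 1 is 25 − 23 = 2, so its entry in column 4 is 14 + 2 = 16.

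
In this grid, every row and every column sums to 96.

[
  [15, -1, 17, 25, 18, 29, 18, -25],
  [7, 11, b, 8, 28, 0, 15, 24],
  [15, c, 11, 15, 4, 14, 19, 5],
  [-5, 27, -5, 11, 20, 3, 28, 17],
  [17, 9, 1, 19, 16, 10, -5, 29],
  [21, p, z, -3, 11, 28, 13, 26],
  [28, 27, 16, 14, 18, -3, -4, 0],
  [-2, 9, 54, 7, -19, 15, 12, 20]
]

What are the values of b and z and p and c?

Row 2: 7 + 11 + 8 + 28 + 0 + 15 + 24 = 93, so its missing entry is 96 − 93 = 3.
Row 3: 15 + 11 + 15 + 4 + 14 + 19 + 5 = 83, so its missing entry is 96 − 83 = 13.
Column 2: -1 + 11 + 13 + 27 + 9 + 27 + 9 = 95, so its missing entry is 96 − 95 = 1.
Row 6: 21 + 1 − 3 + 11 + 28 + 13 + 26 = 97, so its missing entry is 96 − 97 = -1.

b = 3, z = -1, p = 1, c = 13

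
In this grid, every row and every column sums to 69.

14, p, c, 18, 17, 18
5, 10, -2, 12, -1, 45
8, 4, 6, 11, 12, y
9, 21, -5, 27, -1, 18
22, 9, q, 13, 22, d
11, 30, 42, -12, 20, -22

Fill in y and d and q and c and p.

y = 28, d = -18, q = 21, c = 7, p = -5

The known cells in column 2 total 74, leaving 69 − 74 = -5 for the blank.
The known cells in row 1 total 62, leaving 69 − 62 = 7 for the blank.
The known cells in column 3 total 48, leaving 69 − 48 = 21 for the blank.
The known cells in row 5 total 87, leaving 69 − 87 = -18 for the blank.
The known cells in row 3 total 41, leaving 69 − 41 = 28 for the blank.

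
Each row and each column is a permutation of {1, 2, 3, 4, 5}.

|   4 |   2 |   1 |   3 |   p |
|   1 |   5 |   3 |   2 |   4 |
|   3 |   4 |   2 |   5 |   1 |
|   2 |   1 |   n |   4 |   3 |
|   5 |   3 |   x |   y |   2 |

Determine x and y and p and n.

For row 4, column 3: row 4 already has {1, 2, 3, 4}; that leaves 5.
For row 1, column 5: row 1 already has {1, 2, 3, 4}; that leaves 5.
Cell (5,3): column 3 already has {1, 2, 3, 5} → 4.
For row 5, column 4: row 5 already has {2, 3, 4, 5}; that leaves 1.

x = 4, y = 1, p = 5, n = 5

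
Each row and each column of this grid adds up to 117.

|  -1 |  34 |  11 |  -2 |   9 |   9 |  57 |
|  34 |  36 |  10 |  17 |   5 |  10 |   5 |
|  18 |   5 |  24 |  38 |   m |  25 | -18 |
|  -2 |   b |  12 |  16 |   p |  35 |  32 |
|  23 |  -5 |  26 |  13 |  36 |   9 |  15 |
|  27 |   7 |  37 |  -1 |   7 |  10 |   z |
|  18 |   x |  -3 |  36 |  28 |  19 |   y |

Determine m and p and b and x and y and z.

m = 25, p = 7, b = 17, x = 23, y = -4, z = 30

Row 3: 18 + 5 + 24 + 38 + 25 − 18 = 92, so its missing entry is 117 − 92 = 25.
Column 5: 9 + 5 + 25 + 36 + 7 + 28 = 110, so its missing entry is 117 − 110 = 7.
Row 4: -2 + 12 + 16 + 7 + 35 + 32 = 100, so its missing entry is 117 − 100 = 17.
Column 2: 34 + 36 + 5 + 17 − 5 + 7 = 94, so its missing entry is 117 − 94 = 23.
Row 6: 27 + 7 + 37 − 1 + 7 + 10 = 87, so its missing entry is 117 − 87 = 30.
Row 7: 18 + 23 − 3 + 36 + 28 + 19 = 121, so its missing entry is 117 − 121 = -4.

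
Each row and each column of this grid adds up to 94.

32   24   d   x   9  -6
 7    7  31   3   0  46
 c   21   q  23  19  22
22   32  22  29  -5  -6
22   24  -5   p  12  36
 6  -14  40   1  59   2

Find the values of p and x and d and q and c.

Row 5: 22 + 24 − 5 + 12 + 36 = 89, so its missing entry is 94 − 89 = 5.
Column 4: 3 + 23 + 29 + 5 + 1 = 61, so its missing entry is 94 − 61 = 33.
Column 1: 32 + 7 + 22 + 22 + 6 = 89, so its missing entry is 94 − 89 = 5.
Row 1: 32 + 24 + 33 + 9 − 6 = 92, so its missing entry is 94 − 92 = 2.
Row 3: 5 + 21 + 23 + 19 + 22 = 90, so its missing entry is 94 − 90 = 4.

p = 5, x = 33, d = 2, q = 4, c = 5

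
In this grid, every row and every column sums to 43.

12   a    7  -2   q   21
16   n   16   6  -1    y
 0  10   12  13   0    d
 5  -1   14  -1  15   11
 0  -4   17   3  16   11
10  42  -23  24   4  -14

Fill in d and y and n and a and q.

d = 8, y = 6, n = 0, a = -4, q = 9

Column 5: -1 + 0 + 15 + 16 + 4 = 34, so its missing entry is 43 − 34 = 9.
Row 1: 12 + 7 − 2 + 9 + 21 = 47, so its missing entry is 43 − 47 = -4.
Column 2: -4 + 10 − 1 − 4 + 42 = 43, so its missing entry is 43 − 43 = 0.
Row 2: 16 + 0 + 16 + 6 − 1 = 37, so its missing entry is 43 − 37 = 6.
Row 3: 0 + 10 + 12 + 13 + 0 = 35, so its missing entry is 43 − 35 = 8.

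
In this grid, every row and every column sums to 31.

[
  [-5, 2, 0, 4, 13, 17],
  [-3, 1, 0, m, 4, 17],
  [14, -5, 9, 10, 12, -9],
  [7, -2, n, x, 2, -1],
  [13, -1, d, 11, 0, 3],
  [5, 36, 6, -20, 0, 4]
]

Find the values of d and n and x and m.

d = 5, n = 11, x = 14, m = 12

The known cells in row 2 total 19, leaving 31 − 19 = 12 for the blank.
The known cells in column 4 total 17, leaving 31 − 17 = 14 for the blank.
The known cells in row 4 total 20, leaving 31 − 20 = 11 for the blank.
The known cells in row 5 total 26, leaving 31 − 26 = 5 for the blank.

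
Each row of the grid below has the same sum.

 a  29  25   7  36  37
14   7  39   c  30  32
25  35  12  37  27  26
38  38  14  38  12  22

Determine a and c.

a = 28, c = 40

Row 3 sums to 162 and so does row 4; that's the common total.
In row 1 the known cells total 134, leaving 162 − 134 = 28.
In row 2 the known cells total 122, leaving 162 − 122 = 40.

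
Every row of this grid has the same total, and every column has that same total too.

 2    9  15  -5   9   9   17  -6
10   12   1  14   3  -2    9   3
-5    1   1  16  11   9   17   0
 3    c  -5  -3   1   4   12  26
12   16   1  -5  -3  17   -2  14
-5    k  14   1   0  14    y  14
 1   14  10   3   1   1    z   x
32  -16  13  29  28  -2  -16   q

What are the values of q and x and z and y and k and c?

Rows 1 and 2 both sum to 50, so that's the common total.
Row 8 has 32 − 16 + 13 + 29 + 28 − 2 − 16 = 68; the blank must be 50 − 68 = -18.
Row 4 has 3 − 5 − 3 + 1 + 4 + 12 + 26 = 38; the blank must be 50 − 38 = 12.
Column 2 has 9 + 12 + 1 + 12 + 16 + 14 − 16 = 48; the blank must be 50 − 48 = 2.
Column 8 has -6 + 3 + 0 + 26 + 14 + 14 − 18 = 33; the blank must be 50 − 33 = 17.
Row 6 has -5 + 2 + 14 + 1 + 0 + 14 + 14 = 40; the blank must be 50 − 40 = 10.
Row 7 has 1 + 14 + 10 + 3 + 1 + 1 + 17 = 47; the blank must be 50 − 47 = 3.

q = -18, x = 17, z = 3, y = 10, k = 2, c = 12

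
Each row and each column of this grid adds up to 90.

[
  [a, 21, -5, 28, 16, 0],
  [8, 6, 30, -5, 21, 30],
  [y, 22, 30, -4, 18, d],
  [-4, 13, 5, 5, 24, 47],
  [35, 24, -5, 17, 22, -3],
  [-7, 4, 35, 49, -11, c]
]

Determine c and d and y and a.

c = 20, d = -4, y = 28, a = 30

The known cells in row 6 total 70, leaving 90 − 70 = 20 for the blank.
The known cells in column 6 total 94, leaving 90 − 94 = -4 for the blank.
The known cells in row 3 total 62, leaving 90 − 62 = 28 for the blank.
The known cells in row 1 total 60, leaving 90 − 60 = 30 for the blank.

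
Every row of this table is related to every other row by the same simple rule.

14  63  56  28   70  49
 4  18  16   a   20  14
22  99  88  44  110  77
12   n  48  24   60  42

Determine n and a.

n = 54, a = 8

Each row is a constant multiple of every other row — this is a multiplication table with the headers hidden.
Row 4 is 42/49 = 6/7 times row 1, so its entry in column 2 is 63 × 6/7 = 54.
Row 2 is 14/49 = 2/7 times row 1, so its entry in column 4 is 28 × 2/7 = 8.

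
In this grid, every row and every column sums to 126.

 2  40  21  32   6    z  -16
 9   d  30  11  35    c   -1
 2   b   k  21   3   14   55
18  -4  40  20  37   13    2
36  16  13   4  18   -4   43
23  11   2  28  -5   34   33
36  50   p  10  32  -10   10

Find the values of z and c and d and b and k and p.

The known cells in row 7 total 128, leaving 126 − 128 = -2 for the blank.
The known cells in row 1 total 85, leaving 126 − 85 = 41 for the blank.
The known cells in column 6 total 88, leaving 126 − 88 = 38 for the blank.
The known cells in row 2 total 122, leaving 126 − 122 = 4 for the blank.
The known cells in column 2 total 117, leaving 126 − 117 = 9 for the blank.
The known cells in row 3 total 104, leaving 126 − 104 = 22 for the blank.

z = 41, c = 38, d = 4, b = 9, k = 22, p = -2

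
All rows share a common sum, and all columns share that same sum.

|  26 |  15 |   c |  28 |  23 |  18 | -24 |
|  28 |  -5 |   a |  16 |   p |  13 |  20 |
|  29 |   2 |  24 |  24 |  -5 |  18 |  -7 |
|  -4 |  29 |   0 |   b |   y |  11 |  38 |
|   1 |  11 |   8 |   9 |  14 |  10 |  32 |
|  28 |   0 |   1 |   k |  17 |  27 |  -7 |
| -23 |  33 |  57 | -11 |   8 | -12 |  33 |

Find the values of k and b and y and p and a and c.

k = 19, b = 0, y = 11, p = 17, a = -4, c = -1

Rows 3 and 5 both sum to 85, so that's the common total.
Row 1 has 26 + 15 + 28 + 23 + 18 − 24 = 86; the blank must be 85 − 86 = -1.
Column 3 has -1 + 24 + 0 + 8 + 1 + 57 = 89; the blank must be 85 − 89 = -4.
Row 2 has 28 − 5 − 4 + 16 + 13 + 20 = 68; the blank must be 85 − 68 = 17.
Column 5 has 23 + 17 − 5 + 14 + 17 + 8 = 74; the blank must be 85 − 74 = 11.
Row 4 has -4 + 29 + 0 + 11 + 11 + 38 = 85; the blank must be 85 − 85 = 0.
Row 6 has 28 + 0 + 1 + 17 + 27 − 7 = 66; the blank must be 85 − 66 = 19.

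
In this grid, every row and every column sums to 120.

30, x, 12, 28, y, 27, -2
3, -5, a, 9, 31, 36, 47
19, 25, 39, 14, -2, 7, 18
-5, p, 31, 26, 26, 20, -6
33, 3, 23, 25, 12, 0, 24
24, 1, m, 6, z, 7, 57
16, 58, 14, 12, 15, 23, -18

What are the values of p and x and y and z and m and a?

Row 2: 3 − 5 + 9 + 31 + 36 + 47 = 121, so its missing entry is 120 − 121 = -1.
Row 4: -5 + 31 + 26 + 26 + 20 − 6 = 92, so its missing entry is 120 − 92 = 28.
Column 2: -5 + 25 + 28 + 3 + 1 + 58 = 110, so its missing entry is 120 − 110 = 10.
Row 1: 30 + 10 + 12 + 28 + 27 − 2 = 105, so its missing entry is 120 − 105 = 15.
Column 5: 15 + 31 − 2 + 26 + 12 + 15 = 97, so its missing entry is 120 − 97 = 23.
Row 6: 24 + 1 + 6 + 23 + 7 + 57 = 118, so its missing entry is 120 − 118 = 2.

p = 28, x = 10, y = 15, z = 23, m = 2, a = -1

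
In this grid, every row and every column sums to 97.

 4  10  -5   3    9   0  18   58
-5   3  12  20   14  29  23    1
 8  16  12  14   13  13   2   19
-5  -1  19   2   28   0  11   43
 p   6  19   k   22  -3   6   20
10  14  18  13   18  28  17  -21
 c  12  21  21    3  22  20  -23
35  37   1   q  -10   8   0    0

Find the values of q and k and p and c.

q = 26, k = -2, p = 29, c = 21

The known cells in row 7 total 76, leaving 97 − 76 = 21 for the blank.
The known cells in column 1 total 68, leaving 97 − 68 = 29 for the blank.
The known cells in row 5 total 99, leaving 97 − 99 = -2 for the blank.
The known cells in row 8 total 71, leaving 97 − 71 = 26 for the blank.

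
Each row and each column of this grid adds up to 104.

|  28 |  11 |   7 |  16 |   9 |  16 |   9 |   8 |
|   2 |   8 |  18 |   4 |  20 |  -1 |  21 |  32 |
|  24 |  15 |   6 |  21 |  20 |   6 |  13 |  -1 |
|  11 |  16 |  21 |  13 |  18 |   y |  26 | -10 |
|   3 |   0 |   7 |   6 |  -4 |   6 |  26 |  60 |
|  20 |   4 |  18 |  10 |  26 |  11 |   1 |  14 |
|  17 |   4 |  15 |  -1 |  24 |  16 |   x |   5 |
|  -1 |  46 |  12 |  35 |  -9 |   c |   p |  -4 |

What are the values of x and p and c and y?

x = 24, p = -16, c = 41, y = 9

The known cells in row 7 total 80, leaving 104 − 80 = 24 for the blank.
The known cells in column 7 total 120, leaving 104 − 120 = -16 for the blank.
The known cells in row 8 total 63, leaving 104 − 63 = 41 for the blank.
The known cells in row 4 total 95, leaving 104 − 95 = 9 for the blank.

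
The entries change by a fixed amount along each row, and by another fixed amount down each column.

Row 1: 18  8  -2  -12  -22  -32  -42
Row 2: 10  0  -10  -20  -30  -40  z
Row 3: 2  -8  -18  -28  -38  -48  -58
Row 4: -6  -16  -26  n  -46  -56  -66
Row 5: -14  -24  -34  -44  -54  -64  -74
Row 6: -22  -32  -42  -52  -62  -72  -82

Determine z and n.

Along each row the entries change by -10 per step; down each column they change by -8.
Row 2: from 10 at column 1, stepping by -10 to column 7 gives -50.
Row 4: from -6 at column 1, stepping by -10 to column 4 gives -36.

z = -50, n = -36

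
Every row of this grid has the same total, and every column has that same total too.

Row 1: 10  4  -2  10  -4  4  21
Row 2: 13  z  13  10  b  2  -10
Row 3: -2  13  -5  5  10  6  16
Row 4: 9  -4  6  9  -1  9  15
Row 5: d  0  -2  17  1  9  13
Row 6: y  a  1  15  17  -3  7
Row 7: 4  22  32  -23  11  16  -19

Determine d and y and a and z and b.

Rows 1 and 3 both sum to 43, so that's the common total.
Row 5 has 0 − 2 + 17 + 1 + 9 + 13 = 38; the blank must be 43 − 38 = 5.
Column 5 has -4 + 10 − 1 + 1 + 17 + 11 = 34; the blank must be 43 − 34 = 9.
Row 2 has 13 + 13 + 10 + 9 + 2 − 10 = 37; the blank must be 43 − 37 = 6.
Column 2 has 4 + 6 + 13 − 4 + 0 + 22 = 41; the blank must be 43 − 41 = 2.
Row 6 has 2 + 1 + 15 + 17 − 3 + 7 = 39; the blank must be 43 − 39 = 4.

d = 5, y = 4, a = 2, z = 6, b = 9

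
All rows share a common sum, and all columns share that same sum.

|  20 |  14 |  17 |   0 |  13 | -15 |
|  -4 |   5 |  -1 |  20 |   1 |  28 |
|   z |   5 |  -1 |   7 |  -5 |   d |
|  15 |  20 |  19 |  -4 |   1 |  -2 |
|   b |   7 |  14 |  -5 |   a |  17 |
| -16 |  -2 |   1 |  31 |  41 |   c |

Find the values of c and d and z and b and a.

Rows 1 and 2 both sum to 49, so that's the common total.
Column 5: 13 + 1 − 5 + 1 + 41 = 51, so its missing entry is 49 − 51 = -2.
Row 5: 7 + 14 − 5 − 2 + 17 = 31, so its missing entry is 49 − 31 = 18.
Row 6: -16 − 2 + 1 + 31 + 41 = 55, so its missing entry is 49 − 55 = -6.
Column 1: 20 − 4 + 15 + 18 − 16 = 33, so its missing entry is 49 − 33 = 16.
Row 3: 16 + 5 − 1 + 7 − 5 = 22, so its missing entry is 49 − 22 = 27.

c = -6, d = 27, z = 16, b = 18, a = -2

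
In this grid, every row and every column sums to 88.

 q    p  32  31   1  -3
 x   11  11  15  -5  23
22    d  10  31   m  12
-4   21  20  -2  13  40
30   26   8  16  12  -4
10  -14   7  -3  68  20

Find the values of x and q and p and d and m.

x = 33, q = -3, p = 30, d = 14, m = -1

Column 5: 1 − 5 + 13 + 12 + 68 = 89, so its missing entry is 88 − 89 = -1.
Row 3: 22 + 10 + 31 − 1 + 12 = 74, so its missing entry is 88 − 74 = 14.
Column 2: 11 + 14 + 21 + 26 − 14 = 58, so its missing entry is 88 − 58 = 30.
Row 1: 30 + 32 + 31 + 1 − 3 = 91, so its missing entry is 88 − 91 = -3.
Row 2: 11 + 11 + 15 − 5 + 23 = 55, so its missing entry is 88 − 55 = 33.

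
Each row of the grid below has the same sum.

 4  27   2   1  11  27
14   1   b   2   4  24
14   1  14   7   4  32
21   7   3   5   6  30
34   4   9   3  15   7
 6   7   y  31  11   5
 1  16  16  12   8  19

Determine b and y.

b = 27, y = 12

Rows 4 and 7 both add up to 72, so every row sums to 72.
Row 2: 14 + 1 + 2 + 4 + 24 = 45, so the missing entry is 72 − 45 = 27.
Row 6: 6 + 7 + 31 + 11 + 5 = 60, so the missing entry is 72 − 60 = 12.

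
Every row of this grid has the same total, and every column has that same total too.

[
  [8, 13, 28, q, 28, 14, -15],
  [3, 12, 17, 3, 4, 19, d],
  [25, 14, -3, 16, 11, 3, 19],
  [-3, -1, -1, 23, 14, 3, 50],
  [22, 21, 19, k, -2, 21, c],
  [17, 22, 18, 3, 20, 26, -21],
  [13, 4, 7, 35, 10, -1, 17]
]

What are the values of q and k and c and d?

Rows 3 and 4 both sum to 85, so that's the common total.
Row 2 has 3 + 12 + 17 + 3 + 4 + 19 = 58; the blank must be 85 − 58 = 27.
Column 7 has -15 + 27 + 19 + 50 − 21 + 17 = 77; the blank must be 85 − 77 = 8.
Row 1 has 8 + 13 + 28 + 28 + 14 − 15 = 76; the blank must be 85 − 76 = 9.
Row 5 has 22 + 21 + 19 − 2 + 21 + 8 = 89; the blank must be 85 − 89 = -4.

q = 9, k = -4, c = 8, d = 27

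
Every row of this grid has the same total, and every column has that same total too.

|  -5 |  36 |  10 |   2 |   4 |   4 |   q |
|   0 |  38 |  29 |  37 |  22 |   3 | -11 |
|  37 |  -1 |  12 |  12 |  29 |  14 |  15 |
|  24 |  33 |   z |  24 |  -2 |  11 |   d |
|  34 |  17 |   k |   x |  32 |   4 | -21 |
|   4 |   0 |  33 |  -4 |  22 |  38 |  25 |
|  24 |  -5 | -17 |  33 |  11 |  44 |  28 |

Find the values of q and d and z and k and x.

q = 67, d = 15, z = 13, k = 38, x = 14

Rows 2 and 3 both sum to 118, so that's the common total.
Column 4 has 2 + 37 + 12 + 24 − 4 + 33 = 104; the blank must be 118 − 104 = 14.
Row 5 has 34 + 17 + 14 + 32 + 4 − 21 = 80; the blank must be 118 − 80 = 38.
Row 1 has -5 + 36 + 10 + 2 + 4 + 4 = 51; the blank must be 118 − 51 = 67.
Column 7 has 67 − 11 + 15 − 21 + 25 + 28 = 103; the blank must be 118 − 103 = 15.
Row 4 has 24 + 33 + 24 − 2 + 11 + 15 = 105; the blank must be 118 − 105 = 13.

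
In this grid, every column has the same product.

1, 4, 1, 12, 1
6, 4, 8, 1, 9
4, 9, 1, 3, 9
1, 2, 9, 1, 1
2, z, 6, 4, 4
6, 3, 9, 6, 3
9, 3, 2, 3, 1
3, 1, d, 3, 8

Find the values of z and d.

z = 3, d = 1

Columns 4 and 5 each multiply to 7776, so every column has product 7776.
Column 2: 4×4×9×2×3×3×1 = 2592, so the missing entry is 7776 ÷ 2592 = 3.
Column 3: 1×8×1×9×6×9×2 = 7776, so the missing entry is 7776 ÷ 7776 = 1.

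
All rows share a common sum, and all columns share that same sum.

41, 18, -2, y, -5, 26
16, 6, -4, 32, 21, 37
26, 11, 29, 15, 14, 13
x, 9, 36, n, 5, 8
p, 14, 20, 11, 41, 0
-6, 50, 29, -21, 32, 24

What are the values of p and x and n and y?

Rows 2 and 3 both sum to 108, so that's the common total.
Row 1: 41 + 18 − 2 − 5 + 26 = 78, so its missing entry is 108 − 78 = 30.
Row 5: 14 + 20 + 11 + 41 + 0 = 86, so its missing entry is 108 − 86 = 22.
Column 4: 30 + 32 + 15 + 11 − 21 = 67, so its missing entry is 108 − 67 = 41.
Row 4: 9 + 36 + 41 + 5 + 8 = 99, so its missing entry is 108 − 99 = 9.

p = 22, x = 9, n = 41, y = 30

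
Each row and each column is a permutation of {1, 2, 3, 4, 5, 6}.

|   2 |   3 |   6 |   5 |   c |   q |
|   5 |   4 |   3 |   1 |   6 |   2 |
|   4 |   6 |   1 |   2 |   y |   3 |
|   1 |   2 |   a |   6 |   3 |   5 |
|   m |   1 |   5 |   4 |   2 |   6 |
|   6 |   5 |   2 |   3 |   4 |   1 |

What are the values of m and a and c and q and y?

m = 3, a = 4, c = 1, q = 4, y = 5

For row 3, column 5: row 3 already has {1, 2, 3, 4, 6}; that leaves 5.
At (row 5, col 1): row 5 already has {1, 2, 4, 5, 6}, so the value is 3.
Cell (1,5): column 5 already has {2, 3, 4, 5, 6} → 1.
Cell (1,6): row 1 already has {1, 2, 3, 5, 6} → 4.
At (row 4, col 3): row 4 already has {1, 2, 3, 5, 6}, so the value is 4.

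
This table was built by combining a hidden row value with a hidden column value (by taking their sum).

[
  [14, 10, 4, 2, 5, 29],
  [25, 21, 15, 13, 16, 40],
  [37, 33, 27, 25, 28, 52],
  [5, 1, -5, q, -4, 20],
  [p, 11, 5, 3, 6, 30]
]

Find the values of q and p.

The difference between any two rows is the same in every column — this is an addition table with the headers hidden.
Row 4 minus row 1 is -5 − 4 = -9, so its entry in column 4 is 2 + (-9) = -7.
Row 5 minus row 1 is 5 − 4 = 1, so its entry in column 1 is 14 + 1 = 15.

q = -7, p = 15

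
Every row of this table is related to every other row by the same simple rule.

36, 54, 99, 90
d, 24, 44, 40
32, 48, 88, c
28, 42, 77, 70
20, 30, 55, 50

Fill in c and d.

Each row is a constant multiple of every other row — this is a multiplication table with the headers hidden.
Row 3 is 48/54 = 8/9 times row 1, so its entry in column 4 is 90 × 8/9 = 80.
Row 2 is 24/54 = 4/9 times row 1, so its entry in column 1 is 36 × 4/9 = 16.

c = 80, d = 16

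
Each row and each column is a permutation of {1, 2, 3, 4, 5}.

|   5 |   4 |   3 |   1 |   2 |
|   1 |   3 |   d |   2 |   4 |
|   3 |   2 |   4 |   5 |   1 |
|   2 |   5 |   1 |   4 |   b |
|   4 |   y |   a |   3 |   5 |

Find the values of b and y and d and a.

b = 3, y = 1, d = 5, a = 2

For row 2, column 3: row 2 already has {1, 2, 3, 4}; that leaves 5.
For row 5, column 2: column 2 already has {2, 3, 4, 5}; that leaves 1.
At (row 4, col 5): row 4 already has {1, 2, 4, 5}, so the value is 3.
For row 5, column 3: row 5 already has {1, 3, 4, 5}; that leaves 2.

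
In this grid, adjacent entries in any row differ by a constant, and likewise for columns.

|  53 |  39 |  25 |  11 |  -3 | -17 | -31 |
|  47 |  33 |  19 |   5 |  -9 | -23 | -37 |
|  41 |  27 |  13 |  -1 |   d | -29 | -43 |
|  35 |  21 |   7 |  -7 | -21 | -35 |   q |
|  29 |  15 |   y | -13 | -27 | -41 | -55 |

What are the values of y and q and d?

Along each row the entries change by -14 per step; down each column they change by -6.
Row 5: from 29 at column 1, stepping by -14 to column 3 gives 1.
Row 4: from 35 at column 1, stepping by -14 to column 7 gives -49.
Row 3: from 41 at column 1, stepping by -14 to column 5 gives -15.

y = 1, q = -49, d = -15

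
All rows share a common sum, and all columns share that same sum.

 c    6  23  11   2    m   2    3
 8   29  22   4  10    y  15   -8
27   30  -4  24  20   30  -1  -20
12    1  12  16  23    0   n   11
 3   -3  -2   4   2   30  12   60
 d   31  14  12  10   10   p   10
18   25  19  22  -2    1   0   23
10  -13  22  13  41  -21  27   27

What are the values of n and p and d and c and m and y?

n = 31, p = 20, d = -1, c = 29, m = 30, y = 26

Rows 3 and 5 both sum to 106, so that's the common total.
Row 2: 8 + 29 + 22 + 4 + 10 + 15 − 8 = 80, so its missing entry is 106 − 80 = 26.
Column 6: 26 + 30 + 0 + 30 + 10 + 1 − 21 = 76, so its missing entry is 106 − 76 = 30.
Row 1: 6 + 23 + 11 + 2 + 30 + 2 + 3 = 77, so its missing entry is 106 − 77 = 29.
Column 1: 29 + 8 + 27 + 12 + 3 + 18 + 10 = 107, so its missing entry is 106 − 107 = -1.
Row 6: -1 + 31 + 14 + 12 + 10 + 10 + 10 = 86, so its missing entry is 106 − 86 = 20.
Row 4: 12 + 1 + 12 + 16 + 23 + 0 + 11 = 75, so its missing entry is 106 − 75 = 31.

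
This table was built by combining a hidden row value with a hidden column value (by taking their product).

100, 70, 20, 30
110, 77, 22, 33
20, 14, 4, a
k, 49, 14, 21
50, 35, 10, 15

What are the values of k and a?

Each row is a constant multiple of every other row — this is a multiplication table with the headers hidden.
Row 4 is 14/20 = 7/10 times row 1, so its entry in column 1 is 100 × 7/10 = 70.
Row 3 is 4/20 = 1/5 times row 1, so its entry in column 4 is 30 × 1/5 = 6.

k = 70, a = 6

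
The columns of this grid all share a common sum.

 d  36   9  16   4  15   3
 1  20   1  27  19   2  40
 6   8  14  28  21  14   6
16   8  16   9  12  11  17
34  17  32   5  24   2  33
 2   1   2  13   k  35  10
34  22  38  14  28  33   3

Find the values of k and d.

k = 4, d = 19

Columns 3 and 7 both add up to 112, so every column sums to 112.
Column 5: 4 + 19 + 21 + 12 + 24 + 28 = 108, so the missing entry is 112 − 108 = 4.
Column 1: 1 + 6 + 16 + 34 + 2 + 34 = 93, so the missing entry is 112 − 93 = 19.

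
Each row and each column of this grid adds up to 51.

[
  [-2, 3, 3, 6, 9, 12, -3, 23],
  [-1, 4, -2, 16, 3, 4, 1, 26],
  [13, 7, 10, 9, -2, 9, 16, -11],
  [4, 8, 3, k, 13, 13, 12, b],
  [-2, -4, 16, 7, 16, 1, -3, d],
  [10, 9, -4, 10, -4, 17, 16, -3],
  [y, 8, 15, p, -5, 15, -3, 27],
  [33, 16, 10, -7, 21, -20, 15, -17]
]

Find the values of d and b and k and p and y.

d = 20, b = -14, k = 12, p = -2, y = -4

The known cells in column 1 total 55, leaving 51 − 55 = -4 for the blank.
The known cells in row 7 total 53, leaving 51 − 53 = -2 for the blank.
The known cells in column 4 total 39, leaving 51 − 39 = 12 for the blank.
The known cells in row 4 total 65, leaving 51 − 65 = -14 for the blank.
The known cells in row 5 total 31, leaving 51 − 31 = 20 for the blank.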